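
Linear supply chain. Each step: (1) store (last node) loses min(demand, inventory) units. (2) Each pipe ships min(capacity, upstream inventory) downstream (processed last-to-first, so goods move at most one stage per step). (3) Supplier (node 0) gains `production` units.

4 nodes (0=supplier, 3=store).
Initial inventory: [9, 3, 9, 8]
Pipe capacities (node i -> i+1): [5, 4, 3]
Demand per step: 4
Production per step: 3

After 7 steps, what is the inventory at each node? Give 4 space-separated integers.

Step 1: demand=4,sold=4 ship[2->3]=3 ship[1->2]=3 ship[0->1]=5 prod=3 -> inv=[7 5 9 7]
Step 2: demand=4,sold=4 ship[2->3]=3 ship[1->2]=4 ship[0->1]=5 prod=3 -> inv=[5 6 10 6]
Step 3: demand=4,sold=4 ship[2->3]=3 ship[1->2]=4 ship[0->1]=5 prod=3 -> inv=[3 7 11 5]
Step 4: demand=4,sold=4 ship[2->3]=3 ship[1->2]=4 ship[0->1]=3 prod=3 -> inv=[3 6 12 4]
Step 5: demand=4,sold=4 ship[2->3]=3 ship[1->2]=4 ship[0->1]=3 prod=3 -> inv=[3 5 13 3]
Step 6: demand=4,sold=3 ship[2->3]=3 ship[1->2]=4 ship[0->1]=3 prod=3 -> inv=[3 4 14 3]
Step 7: demand=4,sold=3 ship[2->3]=3 ship[1->2]=4 ship[0->1]=3 prod=3 -> inv=[3 3 15 3]

3 3 15 3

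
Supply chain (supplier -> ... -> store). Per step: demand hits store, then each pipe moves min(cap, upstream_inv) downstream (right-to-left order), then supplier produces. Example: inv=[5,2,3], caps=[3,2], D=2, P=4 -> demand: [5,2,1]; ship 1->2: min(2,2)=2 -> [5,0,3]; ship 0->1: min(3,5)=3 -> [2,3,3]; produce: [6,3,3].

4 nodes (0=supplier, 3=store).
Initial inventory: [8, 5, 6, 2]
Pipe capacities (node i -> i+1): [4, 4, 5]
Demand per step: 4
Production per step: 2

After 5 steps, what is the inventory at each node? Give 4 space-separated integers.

Step 1: demand=4,sold=2 ship[2->3]=5 ship[1->2]=4 ship[0->1]=4 prod=2 -> inv=[6 5 5 5]
Step 2: demand=4,sold=4 ship[2->3]=5 ship[1->2]=4 ship[0->1]=4 prod=2 -> inv=[4 5 4 6]
Step 3: demand=4,sold=4 ship[2->3]=4 ship[1->2]=4 ship[0->1]=4 prod=2 -> inv=[2 5 4 6]
Step 4: demand=4,sold=4 ship[2->3]=4 ship[1->2]=4 ship[0->1]=2 prod=2 -> inv=[2 3 4 6]
Step 5: demand=4,sold=4 ship[2->3]=4 ship[1->2]=3 ship[0->1]=2 prod=2 -> inv=[2 2 3 6]

2 2 3 6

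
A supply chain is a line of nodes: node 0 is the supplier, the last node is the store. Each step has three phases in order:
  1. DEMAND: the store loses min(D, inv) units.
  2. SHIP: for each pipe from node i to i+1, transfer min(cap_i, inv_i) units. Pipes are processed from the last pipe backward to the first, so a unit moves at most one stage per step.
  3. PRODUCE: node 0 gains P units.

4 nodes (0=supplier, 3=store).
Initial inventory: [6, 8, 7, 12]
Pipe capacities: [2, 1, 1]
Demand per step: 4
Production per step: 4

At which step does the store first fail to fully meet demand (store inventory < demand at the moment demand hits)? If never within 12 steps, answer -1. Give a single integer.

Step 1: demand=4,sold=4 ship[2->3]=1 ship[1->2]=1 ship[0->1]=2 prod=4 -> [8 9 7 9]
Step 2: demand=4,sold=4 ship[2->3]=1 ship[1->2]=1 ship[0->1]=2 prod=4 -> [10 10 7 6]
Step 3: demand=4,sold=4 ship[2->3]=1 ship[1->2]=1 ship[0->1]=2 prod=4 -> [12 11 7 3]
Step 4: demand=4,sold=3 ship[2->3]=1 ship[1->2]=1 ship[0->1]=2 prod=4 -> [14 12 7 1]
Step 5: demand=4,sold=1 ship[2->3]=1 ship[1->2]=1 ship[0->1]=2 prod=4 -> [16 13 7 1]
Step 6: demand=4,sold=1 ship[2->3]=1 ship[1->2]=1 ship[0->1]=2 prod=4 -> [18 14 7 1]
Step 7: demand=4,sold=1 ship[2->3]=1 ship[1->2]=1 ship[0->1]=2 prod=4 -> [20 15 7 1]
Step 8: demand=4,sold=1 ship[2->3]=1 ship[1->2]=1 ship[0->1]=2 prod=4 -> [22 16 7 1]
Step 9: demand=4,sold=1 ship[2->3]=1 ship[1->2]=1 ship[0->1]=2 prod=4 -> [24 17 7 1]
Step 10: demand=4,sold=1 ship[2->3]=1 ship[1->2]=1 ship[0->1]=2 prod=4 -> [26 18 7 1]
Step 11: demand=4,sold=1 ship[2->3]=1 ship[1->2]=1 ship[0->1]=2 prod=4 -> [28 19 7 1]
Step 12: demand=4,sold=1 ship[2->3]=1 ship[1->2]=1 ship[0->1]=2 prod=4 -> [30 20 7 1]
First stockout at step 4

4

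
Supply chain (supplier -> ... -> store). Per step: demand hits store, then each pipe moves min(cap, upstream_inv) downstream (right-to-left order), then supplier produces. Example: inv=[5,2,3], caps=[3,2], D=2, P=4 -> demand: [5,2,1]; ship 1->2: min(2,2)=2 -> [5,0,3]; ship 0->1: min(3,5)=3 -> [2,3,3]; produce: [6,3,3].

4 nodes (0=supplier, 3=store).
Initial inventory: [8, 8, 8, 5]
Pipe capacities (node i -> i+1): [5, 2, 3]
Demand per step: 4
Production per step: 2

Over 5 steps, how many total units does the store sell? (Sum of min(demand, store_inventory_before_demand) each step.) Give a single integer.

Step 1: sold=4 (running total=4) -> [5 11 7 4]
Step 2: sold=4 (running total=8) -> [2 14 6 3]
Step 3: sold=3 (running total=11) -> [2 14 5 3]
Step 4: sold=3 (running total=14) -> [2 14 4 3]
Step 5: sold=3 (running total=17) -> [2 14 3 3]

Answer: 17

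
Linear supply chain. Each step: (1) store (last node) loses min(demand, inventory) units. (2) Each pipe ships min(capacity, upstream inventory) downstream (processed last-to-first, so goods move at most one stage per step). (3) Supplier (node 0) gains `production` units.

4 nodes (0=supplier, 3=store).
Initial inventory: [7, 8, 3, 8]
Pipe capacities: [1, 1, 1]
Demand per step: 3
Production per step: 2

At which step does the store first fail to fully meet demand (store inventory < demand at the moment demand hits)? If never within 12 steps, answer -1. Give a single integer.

Step 1: demand=3,sold=3 ship[2->3]=1 ship[1->2]=1 ship[0->1]=1 prod=2 -> [8 8 3 6]
Step 2: demand=3,sold=3 ship[2->3]=1 ship[1->2]=1 ship[0->1]=1 prod=2 -> [9 8 3 4]
Step 3: demand=3,sold=3 ship[2->3]=1 ship[1->2]=1 ship[0->1]=1 prod=2 -> [10 8 3 2]
Step 4: demand=3,sold=2 ship[2->3]=1 ship[1->2]=1 ship[0->1]=1 prod=2 -> [11 8 3 1]
Step 5: demand=3,sold=1 ship[2->3]=1 ship[1->2]=1 ship[0->1]=1 prod=2 -> [12 8 3 1]
Step 6: demand=3,sold=1 ship[2->3]=1 ship[1->2]=1 ship[0->1]=1 prod=2 -> [13 8 3 1]
Step 7: demand=3,sold=1 ship[2->3]=1 ship[1->2]=1 ship[0->1]=1 prod=2 -> [14 8 3 1]
Step 8: demand=3,sold=1 ship[2->3]=1 ship[1->2]=1 ship[0->1]=1 prod=2 -> [15 8 3 1]
Step 9: demand=3,sold=1 ship[2->3]=1 ship[1->2]=1 ship[0->1]=1 prod=2 -> [16 8 3 1]
Step 10: demand=3,sold=1 ship[2->3]=1 ship[1->2]=1 ship[0->1]=1 prod=2 -> [17 8 3 1]
Step 11: demand=3,sold=1 ship[2->3]=1 ship[1->2]=1 ship[0->1]=1 prod=2 -> [18 8 3 1]
Step 12: demand=3,sold=1 ship[2->3]=1 ship[1->2]=1 ship[0->1]=1 prod=2 -> [19 8 3 1]
First stockout at step 4

4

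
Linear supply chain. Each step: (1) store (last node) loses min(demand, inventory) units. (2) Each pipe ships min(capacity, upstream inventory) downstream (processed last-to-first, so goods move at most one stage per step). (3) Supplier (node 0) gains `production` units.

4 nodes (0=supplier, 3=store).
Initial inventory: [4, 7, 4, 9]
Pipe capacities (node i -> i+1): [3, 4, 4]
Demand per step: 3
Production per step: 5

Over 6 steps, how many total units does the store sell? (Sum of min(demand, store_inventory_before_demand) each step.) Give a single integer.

Step 1: sold=3 (running total=3) -> [6 6 4 10]
Step 2: sold=3 (running total=6) -> [8 5 4 11]
Step 3: sold=3 (running total=9) -> [10 4 4 12]
Step 4: sold=3 (running total=12) -> [12 3 4 13]
Step 5: sold=3 (running total=15) -> [14 3 3 14]
Step 6: sold=3 (running total=18) -> [16 3 3 14]

Answer: 18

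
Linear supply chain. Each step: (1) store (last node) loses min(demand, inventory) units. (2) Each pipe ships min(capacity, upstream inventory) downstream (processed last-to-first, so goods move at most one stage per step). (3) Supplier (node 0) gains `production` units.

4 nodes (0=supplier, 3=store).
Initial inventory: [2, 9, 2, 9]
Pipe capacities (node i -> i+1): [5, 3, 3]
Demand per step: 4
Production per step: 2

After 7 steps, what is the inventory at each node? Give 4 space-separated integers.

Step 1: demand=4,sold=4 ship[2->3]=2 ship[1->2]=3 ship[0->1]=2 prod=2 -> inv=[2 8 3 7]
Step 2: demand=4,sold=4 ship[2->3]=3 ship[1->2]=3 ship[0->1]=2 prod=2 -> inv=[2 7 3 6]
Step 3: demand=4,sold=4 ship[2->3]=3 ship[1->2]=3 ship[0->1]=2 prod=2 -> inv=[2 6 3 5]
Step 4: demand=4,sold=4 ship[2->3]=3 ship[1->2]=3 ship[0->1]=2 prod=2 -> inv=[2 5 3 4]
Step 5: demand=4,sold=4 ship[2->3]=3 ship[1->2]=3 ship[0->1]=2 prod=2 -> inv=[2 4 3 3]
Step 6: demand=4,sold=3 ship[2->3]=3 ship[1->2]=3 ship[0->1]=2 prod=2 -> inv=[2 3 3 3]
Step 7: demand=4,sold=3 ship[2->3]=3 ship[1->2]=3 ship[0->1]=2 prod=2 -> inv=[2 2 3 3]

2 2 3 3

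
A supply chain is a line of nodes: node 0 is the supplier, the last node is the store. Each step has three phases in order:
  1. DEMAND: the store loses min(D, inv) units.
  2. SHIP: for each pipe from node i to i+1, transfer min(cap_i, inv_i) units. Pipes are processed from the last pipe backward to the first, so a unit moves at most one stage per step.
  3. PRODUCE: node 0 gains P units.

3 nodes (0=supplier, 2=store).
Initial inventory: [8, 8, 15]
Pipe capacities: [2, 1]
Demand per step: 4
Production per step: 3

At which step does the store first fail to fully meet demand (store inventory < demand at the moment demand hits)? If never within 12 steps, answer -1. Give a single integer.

Step 1: demand=4,sold=4 ship[1->2]=1 ship[0->1]=2 prod=3 -> [9 9 12]
Step 2: demand=4,sold=4 ship[1->2]=1 ship[0->1]=2 prod=3 -> [10 10 9]
Step 3: demand=4,sold=4 ship[1->2]=1 ship[0->1]=2 prod=3 -> [11 11 6]
Step 4: demand=4,sold=4 ship[1->2]=1 ship[0->1]=2 prod=3 -> [12 12 3]
Step 5: demand=4,sold=3 ship[1->2]=1 ship[0->1]=2 prod=3 -> [13 13 1]
Step 6: demand=4,sold=1 ship[1->2]=1 ship[0->1]=2 prod=3 -> [14 14 1]
Step 7: demand=4,sold=1 ship[1->2]=1 ship[0->1]=2 prod=3 -> [15 15 1]
Step 8: demand=4,sold=1 ship[1->2]=1 ship[0->1]=2 prod=3 -> [16 16 1]
Step 9: demand=4,sold=1 ship[1->2]=1 ship[0->1]=2 prod=3 -> [17 17 1]
Step 10: demand=4,sold=1 ship[1->2]=1 ship[0->1]=2 prod=3 -> [18 18 1]
Step 11: demand=4,sold=1 ship[1->2]=1 ship[0->1]=2 prod=3 -> [19 19 1]
Step 12: demand=4,sold=1 ship[1->2]=1 ship[0->1]=2 prod=3 -> [20 20 1]
First stockout at step 5

5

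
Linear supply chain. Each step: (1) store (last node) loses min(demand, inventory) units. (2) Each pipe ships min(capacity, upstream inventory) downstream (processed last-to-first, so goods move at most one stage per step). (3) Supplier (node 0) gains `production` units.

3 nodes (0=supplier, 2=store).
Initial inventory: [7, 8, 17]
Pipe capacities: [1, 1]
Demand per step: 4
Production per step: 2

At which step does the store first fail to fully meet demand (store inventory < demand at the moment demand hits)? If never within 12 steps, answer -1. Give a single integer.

Step 1: demand=4,sold=4 ship[1->2]=1 ship[0->1]=1 prod=2 -> [8 8 14]
Step 2: demand=4,sold=4 ship[1->2]=1 ship[0->1]=1 prod=2 -> [9 8 11]
Step 3: demand=4,sold=4 ship[1->2]=1 ship[0->1]=1 prod=2 -> [10 8 8]
Step 4: demand=4,sold=4 ship[1->2]=1 ship[0->1]=1 prod=2 -> [11 8 5]
Step 5: demand=4,sold=4 ship[1->2]=1 ship[0->1]=1 prod=2 -> [12 8 2]
Step 6: demand=4,sold=2 ship[1->2]=1 ship[0->1]=1 prod=2 -> [13 8 1]
Step 7: demand=4,sold=1 ship[1->2]=1 ship[0->1]=1 prod=2 -> [14 8 1]
Step 8: demand=4,sold=1 ship[1->2]=1 ship[0->1]=1 prod=2 -> [15 8 1]
Step 9: demand=4,sold=1 ship[1->2]=1 ship[0->1]=1 prod=2 -> [16 8 1]
Step 10: demand=4,sold=1 ship[1->2]=1 ship[0->1]=1 prod=2 -> [17 8 1]
Step 11: demand=4,sold=1 ship[1->2]=1 ship[0->1]=1 prod=2 -> [18 8 1]
Step 12: demand=4,sold=1 ship[1->2]=1 ship[0->1]=1 prod=2 -> [19 8 1]
First stockout at step 6

6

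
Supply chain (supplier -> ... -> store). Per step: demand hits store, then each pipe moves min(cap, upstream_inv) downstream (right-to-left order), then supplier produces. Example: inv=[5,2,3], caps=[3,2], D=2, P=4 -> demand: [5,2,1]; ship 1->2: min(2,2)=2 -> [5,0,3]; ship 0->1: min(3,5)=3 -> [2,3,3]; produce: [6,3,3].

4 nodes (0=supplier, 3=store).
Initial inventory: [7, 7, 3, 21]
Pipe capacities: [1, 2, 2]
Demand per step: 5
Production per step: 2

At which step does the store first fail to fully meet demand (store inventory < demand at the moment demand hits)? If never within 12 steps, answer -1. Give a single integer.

Step 1: demand=5,sold=5 ship[2->3]=2 ship[1->2]=2 ship[0->1]=1 prod=2 -> [8 6 3 18]
Step 2: demand=5,sold=5 ship[2->3]=2 ship[1->2]=2 ship[0->1]=1 prod=2 -> [9 5 3 15]
Step 3: demand=5,sold=5 ship[2->3]=2 ship[1->2]=2 ship[0->1]=1 prod=2 -> [10 4 3 12]
Step 4: demand=5,sold=5 ship[2->3]=2 ship[1->2]=2 ship[0->1]=1 prod=2 -> [11 3 3 9]
Step 5: demand=5,sold=5 ship[2->3]=2 ship[1->2]=2 ship[0->1]=1 prod=2 -> [12 2 3 6]
Step 6: demand=5,sold=5 ship[2->3]=2 ship[1->2]=2 ship[0->1]=1 prod=2 -> [13 1 3 3]
Step 7: demand=5,sold=3 ship[2->3]=2 ship[1->2]=1 ship[0->1]=1 prod=2 -> [14 1 2 2]
Step 8: demand=5,sold=2 ship[2->3]=2 ship[1->2]=1 ship[0->1]=1 prod=2 -> [15 1 1 2]
Step 9: demand=5,sold=2 ship[2->3]=1 ship[1->2]=1 ship[0->1]=1 prod=2 -> [16 1 1 1]
Step 10: demand=5,sold=1 ship[2->3]=1 ship[1->2]=1 ship[0->1]=1 prod=2 -> [17 1 1 1]
Step 11: demand=5,sold=1 ship[2->3]=1 ship[1->2]=1 ship[0->1]=1 prod=2 -> [18 1 1 1]
Step 12: demand=5,sold=1 ship[2->3]=1 ship[1->2]=1 ship[0->1]=1 prod=2 -> [19 1 1 1]
First stockout at step 7

7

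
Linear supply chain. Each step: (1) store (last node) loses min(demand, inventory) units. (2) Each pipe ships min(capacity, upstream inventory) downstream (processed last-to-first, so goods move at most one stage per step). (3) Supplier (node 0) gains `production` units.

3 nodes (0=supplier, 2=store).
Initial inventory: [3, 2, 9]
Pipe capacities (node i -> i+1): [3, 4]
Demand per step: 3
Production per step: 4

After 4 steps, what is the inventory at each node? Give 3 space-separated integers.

Step 1: demand=3,sold=3 ship[1->2]=2 ship[0->1]=3 prod=4 -> inv=[4 3 8]
Step 2: demand=3,sold=3 ship[1->2]=3 ship[0->1]=3 prod=4 -> inv=[5 3 8]
Step 3: demand=3,sold=3 ship[1->2]=3 ship[0->1]=3 prod=4 -> inv=[6 3 8]
Step 4: demand=3,sold=3 ship[1->2]=3 ship[0->1]=3 prod=4 -> inv=[7 3 8]

7 3 8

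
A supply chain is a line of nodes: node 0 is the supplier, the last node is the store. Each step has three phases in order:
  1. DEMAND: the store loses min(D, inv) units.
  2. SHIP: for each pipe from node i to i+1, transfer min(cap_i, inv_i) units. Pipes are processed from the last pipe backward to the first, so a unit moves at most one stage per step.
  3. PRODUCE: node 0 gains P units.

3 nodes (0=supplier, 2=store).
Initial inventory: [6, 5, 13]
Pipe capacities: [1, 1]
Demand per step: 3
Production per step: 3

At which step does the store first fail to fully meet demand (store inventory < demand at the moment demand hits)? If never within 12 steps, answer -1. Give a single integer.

Step 1: demand=3,sold=3 ship[1->2]=1 ship[0->1]=1 prod=3 -> [8 5 11]
Step 2: demand=3,sold=3 ship[1->2]=1 ship[0->1]=1 prod=3 -> [10 5 9]
Step 3: demand=3,sold=3 ship[1->2]=1 ship[0->1]=1 prod=3 -> [12 5 7]
Step 4: demand=3,sold=3 ship[1->2]=1 ship[0->1]=1 prod=3 -> [14 5 5]
Step 5: demand=3,sold=3 ship[1->2]=1 ship[0->1]=1 prod=3 -> [16 5 3]
Step 6: demand=3,sold=3 ship[1->2]=1 ship[0->1]=1 prod=3 -> [18 5 1]
Step 7: demand=3,sold=1 ship[1->2]=1 ship[0->1]=1 prod=3 -> [20 5 1]
Step 8: demand=3,sold=1 ship[1->2]=1 ship[0->1]=1 prod=3 -> [22 5 1]
Step 9: demand=3,sold=1 ship[1->2]=1 ship[0->1]=1 prod=3 -> [24 5 1]
Step 10: demand=3,sold=1 ship[1->2]=1 ship[0->1]=1 prod=3 -> [26 5 1]
Step 11: demand=3,sold=1 ship[1->2]=1 ship[0->1]=1 prod=3 -> [28 5 1]
Step 12: demand=3,sold=1 ship[1->2]=1 ship[0->1]=1 prod=3 -> [30 5 1]
First stockout at step 7

7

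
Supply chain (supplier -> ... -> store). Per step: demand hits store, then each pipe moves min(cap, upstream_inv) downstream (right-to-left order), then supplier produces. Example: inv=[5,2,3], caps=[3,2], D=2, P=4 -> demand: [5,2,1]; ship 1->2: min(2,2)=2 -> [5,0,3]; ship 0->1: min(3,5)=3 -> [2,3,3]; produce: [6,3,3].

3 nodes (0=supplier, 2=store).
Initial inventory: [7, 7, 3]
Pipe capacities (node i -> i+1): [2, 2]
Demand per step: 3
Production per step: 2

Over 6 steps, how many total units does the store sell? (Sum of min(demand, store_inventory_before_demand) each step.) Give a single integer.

Step 1: sold=3 (running total=3) -> [7 7 2]
Step 2: sold=2 (running total=5) -> [7 7 2]
Step 3: sold=2 (running total=7) -> [7 7 2]
Step 4: sold=2 (running total=9) -> [7 7 2]
Step 5: sold=2 (running total=11) -> [7 7 2]
Step 6: sold=2 (running total=13) -> [7 7 2]

Answer: 13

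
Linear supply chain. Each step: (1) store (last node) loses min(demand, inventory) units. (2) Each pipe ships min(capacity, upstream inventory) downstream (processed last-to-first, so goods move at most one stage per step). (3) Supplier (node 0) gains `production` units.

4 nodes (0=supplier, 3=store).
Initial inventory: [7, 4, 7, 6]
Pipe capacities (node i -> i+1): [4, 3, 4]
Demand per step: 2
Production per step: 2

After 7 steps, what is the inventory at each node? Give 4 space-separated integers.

Step 1: demand=2,sold=2 ship[2->3]=4 ship[1->2]=3 ship[0->1]=4 prod=2 -> inv=[5 5 6 8]
Step 2: demand=2,sold=2 ship[2->3]=4 ship[1->2]=3 ship[0->1]=4 prod=2 -> inv=[3 6 5 10]
Step 3: demand=2,sold=2 ship[2->3]=4 ship[1->2]=3 ship[0->1]=3 prod=2 -> inv=[2 6 4 12]
Step 4: demand=2,sold=2 ship[2->3]=4 ship[1->2]=3 ship[0->1]=2 prod=2 -> inv=[2 5 3 14]
Step 5: demand=2,sold=2 ship[2->3]=3 ship[1->2]=3 ship[0->1]=2 prod=2 -> inv=[2 4 3 15]
Step 6: demand=2,sold=2 ship[2->3]=3 ship[1->2]=3 ship[0->1]=2 prod=2 -> inv=[2 3 3 16]
Step 7: demand=2,sold=2 ship[2->3]=3 ship[1->2]=3 ship[0->1]=2 prod=2 -> inv=[2 2 3 17]

2 2 3 17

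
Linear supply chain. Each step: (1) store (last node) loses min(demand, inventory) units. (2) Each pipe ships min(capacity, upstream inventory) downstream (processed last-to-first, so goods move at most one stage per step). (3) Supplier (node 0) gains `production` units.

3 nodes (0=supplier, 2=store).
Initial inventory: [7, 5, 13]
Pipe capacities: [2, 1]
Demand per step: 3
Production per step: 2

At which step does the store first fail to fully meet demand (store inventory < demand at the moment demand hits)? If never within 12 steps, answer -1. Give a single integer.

Step 1: demand=3,sold=3 ship[1->2]=1 ship[0->1]=2 prod=2 -> [7 6 11]
Step 2: demand=3,sold=3 ship[1->2]=1 ship[0->1]=2 prod=2 -> [7 7 9]
Step 3: demand=3,sold=3 ship[1->2]=1 ship[0->1]=2 prod=2 -> [7 8 7]
Step 4: demand=3,sold=3 ship[1->2]=1 ship[0->1]=2 prod=2 -> [7 9 5]
Step 5: demand=3,sold=3 ship[1->2]=1 ship[0->1]=2 prod=2 -> [7 10 3]
Step 6: demand=3,sold=3 ship[1->2]=1 ship[0->1]=2 prod=2 -> [7 11 1]
Step 7: demand=3,sold=1 ship[1->2]=1 ship[0->1]=2 prod=2 -> [7 12 1]
Step 8: demand=3,sold=1 ship[1->2]=1 ship[0->1]=2 prod=2 -> [7 13 1]
Step 9: demand=3,sold=1 ship[1->2]=1 ship[0->1]=2 prod=2 -> [7 14 1]
Step 10: demand=3,sold=1 ship[1->2]=1 ship[0->1]=2 prod=2 -> [7 15 1]
Step 11: demand=3,sold=1 ship[1->2]=1 ship[0->1]=2 prod=2 -> [7 16 1]
Step 12: demand=3,sold=1 ship[1->2]=1 ship[0->1]=2 prod=2 -> [7 17 1]
First stockout at step 7

7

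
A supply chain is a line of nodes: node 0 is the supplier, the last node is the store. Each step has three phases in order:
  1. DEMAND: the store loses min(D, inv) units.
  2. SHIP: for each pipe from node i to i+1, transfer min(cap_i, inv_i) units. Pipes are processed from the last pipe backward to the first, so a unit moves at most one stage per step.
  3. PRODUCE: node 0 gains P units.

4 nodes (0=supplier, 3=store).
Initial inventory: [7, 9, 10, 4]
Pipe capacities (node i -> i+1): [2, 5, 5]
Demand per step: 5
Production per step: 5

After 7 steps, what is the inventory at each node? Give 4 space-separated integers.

Step 1: demand=5,sold=4 ship[2->3]=5 ship[1->2]=5 ship[0->1]=2 prod=5 -> inv=[10 6 10 5]
Step 2: demand=5,sold=5 ship[2->3]=5 ship[1->2]=5 ship[0->1]=2 prod=5 -> inv=[13 3 10 5]
Step 3: demand=5,sold=5 ship[2->3]=5 ship[1->2]=3 ship[0->1]=2 prod=5 -> inv=[16 2 8 5]
Step 4: demand=5,sold=5 ship[2->3]=5 ship[1->2]=2 ship[0->1]=2 prod=5 -> inv=[19 2 5 5]
Step 5: demand=5,sold=5 ship[2->3]=5 ship[1->2]=2 ship[0->1]=2 prod=5 -> inv=[22 2 2 5]
Step 6: demand=5,sold=5 ship[2->3]=2 ship[1->2]=2 ship[0->1]=2 prod=5 -> inv=[25 2 2 2]
Step 7: demand=5,sold=2 ship[2->3]=2 ship[1->2]=2 ship[0->1]=2 prod=5 -> inv=[28 2 2 2]

28 2 2 2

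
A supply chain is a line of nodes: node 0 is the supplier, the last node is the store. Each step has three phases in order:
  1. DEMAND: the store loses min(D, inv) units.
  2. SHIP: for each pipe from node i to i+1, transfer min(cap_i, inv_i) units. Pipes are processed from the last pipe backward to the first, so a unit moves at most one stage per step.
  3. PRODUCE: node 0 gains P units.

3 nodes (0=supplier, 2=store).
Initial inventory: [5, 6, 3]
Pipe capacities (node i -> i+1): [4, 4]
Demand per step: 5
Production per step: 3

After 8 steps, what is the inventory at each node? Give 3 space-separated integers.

Step 1: demand=5,sold=3 ship[1->2]=4 ship[0->1]=4 prod=3 -> inv=[4 6 4]
Step 2: demand=5,sold=4 ship[1->2]=4 ship[0->1]=4 prod=3 -> inv=[3 6 4]
Step 3: demand=5,sold=4 ship[1->2]=4 ship[0->1]=3 prod=3 -> inv=[3 5 4]
Step 4: demand=5,sold=4 ship[1->2]=4 ship[0->1]=3 prod=3 -> inv=[3 4 4]
Step 5: demand=5,sold=4 ship[1->2]=4 ship[0->1]=3 prod=3 -> inv=[3 3 4]
Step 6: demand=5,sold=4 ship[1->2]=3 ship[0->1]=3 prod=3 -> inv=[3 3 3]
Step 7: demand=5,sold=3 ship[1->2]=3 ship[0->1]=3 prod=3 -> inv=[3 3 3]
Step 8: demand=5,sold=3 ship[1->2]=3 ship[0->1]=3 prod=3 -> inv=[3 3 3]

3 3 3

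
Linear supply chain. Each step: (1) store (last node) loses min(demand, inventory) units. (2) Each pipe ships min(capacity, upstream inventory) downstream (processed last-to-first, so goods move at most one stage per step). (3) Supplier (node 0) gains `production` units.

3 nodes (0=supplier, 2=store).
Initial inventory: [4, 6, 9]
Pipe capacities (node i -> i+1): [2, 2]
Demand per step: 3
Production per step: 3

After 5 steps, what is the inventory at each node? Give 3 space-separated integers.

Step 1: demand=3,sold=3 ship[1->2]=2 ship[0->1]=2 prod=3 -> inv=[5 6 8]
Step 2: demand=3,sold=3 ship[1->2]=2 ship[0->1]=2 prod=3 -> inv=[6 6 7]
Step 3: demand=3,sold=3 ship[1->2]=2 ship[0->1]=2 prod=3 -> inv=[7 6 6]
Step 4: demand=3,sold=3 ship[1->2]=2 ship[0->1]=2 prod=3 -> inv=[8 6 5]
Step 5: demand=3,sold=3 ship[1->2]=2 ship[0->1]=2 prod=3 -> inv=[9 6 4]

9 6 4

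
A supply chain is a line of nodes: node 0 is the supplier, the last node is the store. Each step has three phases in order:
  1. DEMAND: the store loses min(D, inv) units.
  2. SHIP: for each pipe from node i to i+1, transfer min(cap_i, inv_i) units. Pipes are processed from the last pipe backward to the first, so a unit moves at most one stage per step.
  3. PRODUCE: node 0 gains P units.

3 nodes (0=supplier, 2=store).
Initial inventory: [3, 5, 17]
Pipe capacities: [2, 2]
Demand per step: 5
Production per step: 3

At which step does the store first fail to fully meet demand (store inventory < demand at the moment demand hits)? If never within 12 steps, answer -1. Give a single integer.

Step 1: demand=5,sold=5 ship[1->2]=2 ship[0->1]=2 prod=3 -> [4 5 14]
Step 2: demand=5,sold=5 ship[1->2]=2 ship[0->1]=2 prod=3 -> [5 5 11]
Step 3: demand=5,sold=5 ship[1->2]=2 ship[0->1]=2 prod=3 -> [6 5 8]
Step 4: demand=5,sold=5 ship[1->2]=2 ship[0->1]=2 prod=3 -> [7 5 5]
Step 5: demand=5,sold=5 ship[1->2]=2 ship[0->1]=2 prod=3 -> [8 5 2]
Step 6: demand=5,sold=2 ship[1->2]=2 ship[0->1]=2 prod=3 -> [9 5 2]
Step 7: demand=5,sold=2 ship[1->2]=2 ship[0->1]=2 prod=3 -> [10 5 2]
Step 8: demand=5,sold=2 ship[1->2]=2 ship[0->1]=2 prod=3 -> [11 5 2]
Step 9: demand=5,sold=2 ship[1->2]=2 ship[0->1]=2 prod=3 -> [12 5 2]
Step 10: demand=5,sold=2 ship[1->2]=2 ship[0->1]=2 prod=3 -> [13 5 2]
Step 11: demand=5,sold=2 ship[1->2]=2 ship[0->1]=2 prod=3 -> [14 5 2]
Step 12: demand=5,sold=2 ship[1->2]=2 ship[0->1]=2 prod=3 -> [15 5 2]
First stockout at step 6

6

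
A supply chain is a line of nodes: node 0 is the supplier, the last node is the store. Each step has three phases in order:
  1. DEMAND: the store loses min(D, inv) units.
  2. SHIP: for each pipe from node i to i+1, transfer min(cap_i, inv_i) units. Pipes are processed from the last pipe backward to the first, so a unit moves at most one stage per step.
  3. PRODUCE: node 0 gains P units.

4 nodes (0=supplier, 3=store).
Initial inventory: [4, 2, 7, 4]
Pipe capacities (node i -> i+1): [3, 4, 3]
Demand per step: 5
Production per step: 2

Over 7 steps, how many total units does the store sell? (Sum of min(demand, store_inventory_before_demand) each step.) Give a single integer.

Answer: 22

Derivation:
Step 1: sold=4 (running total=4) -> [3 3 6 3]
Step 2: sold=3 (running total=7) -> [2 3 6 3]
Step 3: sold=3 (running total=10) -> [2 2 6 3]
Step 4: sold=3 (running total=13) -> [2 2 5 3]
Step 5: sold=3 (running total=16) -> [2 2 4 3]
Step 6: sold=3 (running total=19) -> [2 2 3 3]
Step 7: sold=3 (running total=22) -> [2 2 2 3]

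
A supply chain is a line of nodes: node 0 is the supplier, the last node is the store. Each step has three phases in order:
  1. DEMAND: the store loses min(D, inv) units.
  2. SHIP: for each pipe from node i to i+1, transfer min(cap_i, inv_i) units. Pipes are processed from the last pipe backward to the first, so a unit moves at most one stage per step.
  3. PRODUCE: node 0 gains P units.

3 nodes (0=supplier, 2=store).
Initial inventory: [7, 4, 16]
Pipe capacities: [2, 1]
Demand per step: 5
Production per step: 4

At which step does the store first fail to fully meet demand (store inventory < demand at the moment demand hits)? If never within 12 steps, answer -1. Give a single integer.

Step 1: demand=5,sold=5 ship[1->2]=1 ship[0->1]=2 prod=4 -> [9 5 12]
Step 2: demand=5,sold=5 ship[1->2]=1 ship[0->1]=2 prod=4 -> [11 6 8]
Step 3: demand=5,sold=5 ship[1->2]=1 ship[0->1]=2 prod=4 -> [13 7 4]
Step 4: demand=5,sold=4 ship[1->2]=1 ship[0->1]=2 prod=4 -> [15 8 1]
Step 5: demand=5,sold=1 ship[1->2]=1 ship[0->1]=2 prod=4 -> [17 9 1]
Step 6: demand=5,sold=1 ship[1->2]=1 ship[0->1]=2 prod=4 -> [19 10 1]
Step 7: demand=5,sold=1 ship[1->2]=1 ship[0->1]=2 prod=4 -> [21 11 1]
Step 8: demand=5,sold=1 ship[1->2]=1 ship[0->1]=2 prod=4 -> [23 12 1]
Step 9: demand=5,sold=1 ship[1->2]=1 ship[0->1]=2 prod=4 -> [25 13 1]
Step 10: demand=5,sold=1 ship[1->2]=1 ship[0->1]=2 prod=4 -> [27 14 1]
Step 11: demand=5,sold=1 ship[1->2]=1 ship[0->1]=2 prod=4 -> [29 15 1]
Step 12: demand=5,sold=1 ship[1->2]=1 ship[0->1]=2 prod=4 -> [31 16 1]
First stockout at step 4

4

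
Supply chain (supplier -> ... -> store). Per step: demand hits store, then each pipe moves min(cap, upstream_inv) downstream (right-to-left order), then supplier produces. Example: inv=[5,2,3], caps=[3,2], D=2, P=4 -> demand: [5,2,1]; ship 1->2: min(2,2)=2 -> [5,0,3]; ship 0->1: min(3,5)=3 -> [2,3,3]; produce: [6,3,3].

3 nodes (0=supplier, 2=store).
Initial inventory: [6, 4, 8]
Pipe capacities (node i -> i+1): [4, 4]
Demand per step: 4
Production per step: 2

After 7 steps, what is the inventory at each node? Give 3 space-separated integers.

Step 1: demand=4,sold=4 ship[1->2]=4 ship[0->1]=4 prod=2 -> inv=[4 4 8]
Step 2: demand=4,sold=4 ship[1->2]=4 ship[0->1]=4 prod=2 -> inv=[2 4 8]
Step 3: demand=4,sold=4 ship[1->2]=4 ship[0->1]=2 prod=2 -> inv=[2 2 8]
Step 4: demand=4,sold=4 ship[1->2]=2 ship[0->1]=2 prod=2 -> inv=[2 2 6]
Step 5: demand=4,sold=4 ship[1->2]=2 ship[0->1]=2 prod=2 -> inv=[2 2 4]
Step 6: demand=4,sold=4 ship[1->2]=2 ship[0->1]=2 prod=2 -> inv=[2 2 2]
Step 7: demand=4,sold=2 ship[1->2]=2 ship[0->1]=2 prod=2 -> inv=[2 2 2]

2 2 2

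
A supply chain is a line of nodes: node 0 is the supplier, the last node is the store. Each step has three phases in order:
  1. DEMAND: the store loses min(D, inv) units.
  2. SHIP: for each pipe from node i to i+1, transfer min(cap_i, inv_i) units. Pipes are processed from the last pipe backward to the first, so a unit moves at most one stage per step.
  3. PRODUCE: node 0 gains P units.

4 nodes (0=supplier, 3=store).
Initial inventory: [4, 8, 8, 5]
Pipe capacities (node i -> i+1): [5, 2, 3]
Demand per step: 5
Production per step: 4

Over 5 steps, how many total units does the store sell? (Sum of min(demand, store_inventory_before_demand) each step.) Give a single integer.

Step 1: sold=5 (running total=5) -> [4 10 7 3]
Step 2: sold=3 (running total=8) -> [4 12 6 3]
Step 3: sold=3 (running total=11) -> [4 14 5 3]
Step 4: sold=3 (running total=14) -> [4 16 4 3]
Step 5: sold=3 (running total=17) -> [4 18 3 3]

Answer: 17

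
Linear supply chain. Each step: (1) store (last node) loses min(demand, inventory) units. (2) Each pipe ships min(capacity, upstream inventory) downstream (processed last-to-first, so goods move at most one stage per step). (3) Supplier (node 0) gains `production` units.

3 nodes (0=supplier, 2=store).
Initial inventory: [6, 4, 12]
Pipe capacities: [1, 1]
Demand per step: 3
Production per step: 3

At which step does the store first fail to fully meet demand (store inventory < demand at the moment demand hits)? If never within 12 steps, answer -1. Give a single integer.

Step 1: demand=3,sold=3 ship[1->2]=1 ship[0->1]=1 prod=3 -> [8 4 10]
Step 2: demand=3,sold=3 ship[1->2]=1 ship[0->1]=1 prod=3 -> [10 4 8]
Step 3: demand=3,sold=3 ship[1->2]=1 ship[0->1]=1 prod=3 -> [12 4 6]
Step 4: demand=3,sold=3 ship[1->2]=1 ship[0->1]=1 prod=3 -> [14 4 4]
Step 5: demand=3,sold=3 ship[1->2]=1 ship[0->1]=1 prod=3 -> [16 4 2]
Step 6: demand=3,sold=2 ship[1->2]=1 ship[0->1]=1 prod=3 -> [18 4 1]
Step 7: demand=3,sold=1 ship[1->2]=1 ship[0->1]=1 prod=3 -> [20 4 1]
Step 8: demand=3,sold=1 ship[1->2]=1 ship[0->1]=1 prod=3 -> [22 4 1]
Step 9: demand=3,sold=1 ship[1->2]=1 ship[0->1]=1 prod=3 -> [24 4 1]
Step 10: demand=3,sold=1 ship[1->2]=1 ship[0->1]=1 prod=3 -> [26 4 1]
Step 11: demand=3,sold=1 ship[1->2]=1 ship[0->1]=1 prod=3 -> [28 4 1]
Step 12: demand=3,sold=1 ship[1->2]=1 ship[0->1]=1 prod=3 -> [30 4 1]
First stockout at step 6

6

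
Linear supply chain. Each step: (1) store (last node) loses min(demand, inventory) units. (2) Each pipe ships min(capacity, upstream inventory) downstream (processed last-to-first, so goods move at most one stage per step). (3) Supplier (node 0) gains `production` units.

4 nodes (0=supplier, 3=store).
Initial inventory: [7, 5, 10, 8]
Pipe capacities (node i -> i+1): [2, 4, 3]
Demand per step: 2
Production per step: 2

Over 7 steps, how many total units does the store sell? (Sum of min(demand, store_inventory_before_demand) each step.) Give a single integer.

Answer: 14

Derivation:
Step 1: sold=2 (running total=2) -> [7 3 11 9]
Step 2: sold=2 (running total=4) -> [7 2 11 10]
Step 3: sold=2 (running total=6) -> [7 2 10 11]
Step 4: sold=2 (running total=8) -> [7 2 9 12]
Step 5: sold=2 (running total=10) -> [7 2 8 13]
Step 6: sold=2 (running total=12) -> [7 2 7 14]
Step 7: sold=2 (running total=14) -> [7 2 6 15]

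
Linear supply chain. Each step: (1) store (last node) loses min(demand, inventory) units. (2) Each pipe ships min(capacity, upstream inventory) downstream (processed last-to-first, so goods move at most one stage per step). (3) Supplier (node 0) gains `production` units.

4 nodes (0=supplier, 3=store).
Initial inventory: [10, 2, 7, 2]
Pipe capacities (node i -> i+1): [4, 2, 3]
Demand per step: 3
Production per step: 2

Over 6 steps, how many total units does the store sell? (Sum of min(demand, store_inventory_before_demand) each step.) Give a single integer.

Step 1: sold=2 (running total=2) -> [8 4 6 3]
Step 2: sold=3 (running total=5) -> [6 6 5 3]
Step 3: sold=3 (running total=8) -> [4 8 4 3]
Step 4: sold=3 (running total=11) -> [2 10 3 3]
Step 5: sold=3 (running total=14) -> [2 10 2 3]
Step 6: sold=3 (running total=17) -> [2 10 2 2]

Answer: 17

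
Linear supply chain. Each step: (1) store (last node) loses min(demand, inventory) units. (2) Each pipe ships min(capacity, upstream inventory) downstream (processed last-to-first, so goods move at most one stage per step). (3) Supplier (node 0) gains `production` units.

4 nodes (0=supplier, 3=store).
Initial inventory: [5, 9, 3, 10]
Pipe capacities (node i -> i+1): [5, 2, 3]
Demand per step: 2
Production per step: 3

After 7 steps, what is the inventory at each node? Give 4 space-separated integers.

Step 1: demand=2,sold=2 ship[2->3]=3 ship[1->2]=2 ship[0->1]=5 prod=3 -> inv=[3 12 2 11]
Step 2: demand=2,sold=2 ship[2->3]=2 ship[1->2]=2 ship[0->1]=3 prod=3 -> inv=[3 13 2 11]
Step 3: demand=2,sold=2 ship[2->3]=2 ship[1->2]=2 ship[0->1]=3 prod=3 -> inv=[3 14 2 11]
Step 4: demand=2,sold=2 ship[2->3]=2 ship[1->2]=2 ship[0->1]=3 prod=3 -> inv=[3 15 2 11]
Step 5: demand=2,sold=2 ship[2->3]=2 ship[1->2]=2 ship[0->1]=3 prod=3 -> inv=[3 16 2 11]
Step 6: demand=2,sold=2 ship[2->3]=2 ship[1->2]=2 ship[0->1]=3 prod=3 -> inv=[3 17 2 11]
Step 7: demand=2,sold=2 ship[2->3]=2 ship[1->2]=2 ship[0->1]=3 prod=3 -> inv=[3 18 2 11]

3 18 2 11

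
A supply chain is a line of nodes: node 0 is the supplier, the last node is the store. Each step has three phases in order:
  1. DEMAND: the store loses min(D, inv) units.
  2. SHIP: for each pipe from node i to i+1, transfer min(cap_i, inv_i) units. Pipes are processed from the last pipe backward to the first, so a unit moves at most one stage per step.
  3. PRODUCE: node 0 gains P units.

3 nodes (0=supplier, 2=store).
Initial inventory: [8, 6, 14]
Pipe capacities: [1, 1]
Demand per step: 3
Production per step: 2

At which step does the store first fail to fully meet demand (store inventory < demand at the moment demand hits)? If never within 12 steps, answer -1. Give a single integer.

Step 1: demand=3,sold=3 ship[1->2]=1 ship[0->1]=1 prod=2 -> [9 6 12]
Step 2: demand=3,sold=3 ship[1->2]=1 ship[0->1]=1 prod=2 -> [10 6 10]
Step 3: demand=3,sold=3 ship[1->2]=1 ship[0->1]=1 prod=2 -> [11 6 8]
Step 4: demand=3,sold=3 ship[1->2]=1 ship[0->1]=1 prod=2 -> [12 6 6]
Step 5: demand=3,sold=3 ship[1->2]=1 ship[0->1]=1 prod=2 -> [13 6 4]
Step 6: demand=3,sold=3 ship[1->2]=1 ship[0->1]=1 prod=2 -> [14 6 2]
Step 7: demand=3,sold=2 ship[1->2]=1 ship[0->1]=1 prod=2 -> [15 6 1]
Step 8: demand=3,sold=1 ship[1->2]=1 ship[0->1]=1 prod=2 -> [16 6 1]
Step 9: demand=3,sold=1 ship[1->2]=1 ship[0->1]=1 prod=2 -> [17 6 1]
Step 10: demand=3,sold=1 ship[1->2]=1 ship[0->1]=1 prod=2 -> [18 6 1]
Step 11: demand=3,sold=1 ship[1->2]=1 ship[0->1]=1 prod=2 -> [19 6 1]
Step 12: demand=3,sold=1 ship[1->2]=1 ship[0->1]=1 prod=2 -> [20 6 1]
First stockout at step 7

7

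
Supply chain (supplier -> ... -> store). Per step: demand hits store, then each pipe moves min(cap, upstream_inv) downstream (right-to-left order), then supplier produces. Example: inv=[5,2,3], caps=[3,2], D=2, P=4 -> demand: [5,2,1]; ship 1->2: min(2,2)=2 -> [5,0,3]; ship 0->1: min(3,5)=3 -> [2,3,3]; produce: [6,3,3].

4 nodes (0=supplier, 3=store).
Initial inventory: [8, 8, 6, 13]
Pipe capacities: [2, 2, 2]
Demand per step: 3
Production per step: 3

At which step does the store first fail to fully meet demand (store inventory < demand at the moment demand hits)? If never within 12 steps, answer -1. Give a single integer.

Step 1: demand=3,sold=3 ship[2->3]=2 ship[1->2]=2 ship[0->1]=2 prod=3 -> [9 8 6 12]
Step 2: demand=3,sold=3 ship[2->3]=2 ship[1->2]=2 ship[0->1]=2 prod=3 -> [10 8 6 11]
Step 3: demand=3,sold=3 ship[2->3]=2 ship[1->2]=2 ship[0->1]=2 prod=3 -> [11 8 6 10]
Step 4: demand=3,sold=3 ship[2->3]=2 ship[1->2]=2 ship[0->1]=2 prod=3 -> [12 8 6 9]
Step 5: demand=3,sold=3 ship[2->3]=2 ship[1->2]=2 ship[0->1]=2 prod=3 -> [13 8 6 8]
Step 6: demand=3,sold=3 ship[2->3]=2 ship[1->2]=2 ship[0->1]=2 prod=3 -> [14 8 6 7]
Step 7: demand=3,sold=3 ship[2->3]=2 ship[1->2]=2 ship[0->1]=2 prod=3 -> [15 8 6 6]
Step 8: demand=3,sold=3 ship[2->3]=2 ship[1->2]=2 ship[0->1]=2 prod=3 -> [16 8 6 5]
Step 9: demand=3,sold=3 ship[2->3]=2 ship[1->2]=2 ship[0->1]=2 prod=3 -> [17 8 6 4]
Step 10: demand=3,sold=3 ship[2->3]=2 ship[1->2]=2 ship[0->1]=2 prod=3 -> [18 8 6 3]
Step 11: demand=3,sold=3 ship[2->3]=2 ship[1->2]=2 ship[0->1]=2 prod=3 -> [19 8 6 2]
Step 12: demand=3,sold=2 ship[2->3]=2 ship[1->2]=2 ship[0->1]=2 prod=3 -> [20 8 6 2]
First stockout at step 12

12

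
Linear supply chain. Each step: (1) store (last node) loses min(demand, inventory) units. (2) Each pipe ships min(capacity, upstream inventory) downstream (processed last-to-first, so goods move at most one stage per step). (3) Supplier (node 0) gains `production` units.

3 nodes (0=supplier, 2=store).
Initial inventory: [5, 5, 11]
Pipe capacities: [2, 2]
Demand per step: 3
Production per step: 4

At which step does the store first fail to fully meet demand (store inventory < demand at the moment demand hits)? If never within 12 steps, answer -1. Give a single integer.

Step 1: demand=3,sold=3 ship[1->2]=2 ship[0->1]=2 prod=4 -> [7 5 10]
Step 2: demand=3,sold=3 ship[1->2]=2 ship[0->1]=2 prod=4 -> [9 5 9]
Step 3: demand=3,sold=3 ship[1->2]=2 ship[0->1]=2 prod=4 -> [11 5 8]
Step 4: demand=3,sold=3 ship[1->2]=2 ship[0->1]=2 prod=4 -> [13 5 7]
Step 5: demand=3,sold=3 ship[1->2]=2 ship[0->1]=2 prod=4 -> [15 5 6]
Step 6: demand=3,sold=3 ship[1->2]=2 ship[0->1]=2 prod=4 -> [17 5 5]
Step 7: demand=3,sold=3 ship[1->2]=2 ship[0->1]=2 prod=4 -> [19 5 4]
Step 8: demand=3,sold=3 ship[1->2]=2 ship[0->1]=2 prod=4 -> [21 5 3]
Step 9: demand=3,sold=3 ship[1->2]=2 ship[0->1]=2 prod=4 -> [23 5 2]
Step 10: demand=3,sold=2 ship[1->2]=2 ship[0->1]=2 prod=4 -> [25 5 2]
Step 11: demand=3,sold=2 ship[1->2]=2 ship[0->1]=2 prod=4 -> [27 5 2]
Step 12: demand=3,sold=2 ship[1->2]=2 ship[0->1]=2 prod=4 -> [29 5 2]
First stockout at step 10

10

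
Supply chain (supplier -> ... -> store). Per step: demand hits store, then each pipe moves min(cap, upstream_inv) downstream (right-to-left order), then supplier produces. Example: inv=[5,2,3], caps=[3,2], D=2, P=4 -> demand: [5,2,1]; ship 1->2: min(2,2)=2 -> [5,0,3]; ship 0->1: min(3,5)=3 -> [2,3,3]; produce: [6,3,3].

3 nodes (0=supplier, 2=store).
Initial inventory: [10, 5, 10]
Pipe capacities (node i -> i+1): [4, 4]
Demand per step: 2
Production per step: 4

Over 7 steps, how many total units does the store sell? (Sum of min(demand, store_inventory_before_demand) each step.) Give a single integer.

Answer: 14

Derivation:
Step 1: sold=2 (running total=2) -> [10 5 12]
Step 2: sold=2 (running total=4) -> [10 5 14]
Step 3: sold=2 (running total=6) -> [10 5 16]
Step 4: sold=2 (running total=8) -> [10 5 18]
Step 5: sold=2 (running total=10) -> [10 5 20]
Step 6: sold=2 (running total=12) -> [10 5 22]
Step 7: sold=2 (running total=14) -> [10 5 24]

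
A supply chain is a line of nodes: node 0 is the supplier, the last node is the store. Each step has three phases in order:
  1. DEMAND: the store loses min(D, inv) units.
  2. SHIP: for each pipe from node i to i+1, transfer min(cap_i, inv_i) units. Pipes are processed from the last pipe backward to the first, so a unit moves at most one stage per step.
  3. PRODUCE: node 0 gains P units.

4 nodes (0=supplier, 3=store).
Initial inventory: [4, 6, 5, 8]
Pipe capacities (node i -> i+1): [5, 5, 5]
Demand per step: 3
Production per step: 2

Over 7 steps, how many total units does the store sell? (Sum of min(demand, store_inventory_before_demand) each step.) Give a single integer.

Answer: 21

Derivation:
Step 1: sold=3 (running total=3) -> [2 5 5 10]
Step 2: sold=3 (running total=6) -> [2 2 5 12]
Step 3: sold=3 (running total=9) -> [2 2 2 14]
Step 4: sold=3 (running total=12) -> [2 2 2 13]
Step 5: sold=3 (running total=15) -> [2 2 2 12]
Step 6: sold=3 (running total=18) -> [2 2 2 11]
Step 7: sold=3 (running total=21) -> [2 2 2 10]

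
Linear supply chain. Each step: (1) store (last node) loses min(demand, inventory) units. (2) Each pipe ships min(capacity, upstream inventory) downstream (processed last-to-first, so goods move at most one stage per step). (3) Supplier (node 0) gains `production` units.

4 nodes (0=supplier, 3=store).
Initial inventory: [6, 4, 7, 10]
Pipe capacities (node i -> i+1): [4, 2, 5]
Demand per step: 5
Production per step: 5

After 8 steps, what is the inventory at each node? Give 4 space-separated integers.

Step 1: demand=5,sold=5 ship[2->3]=5 ship[1->2]=2 ship[0->1]=4 prod=5 -> inv=[7 6 4 10]
Step 2: demand=5,sold=5 ship[2->3]=4 ship[1->2]=2 ship[0->1]=4 prod=5 -> inv=[8 8 2 9]
Step 3: demand=5,sold=5 ship[2->3]=2 ship[1->2]=2 ship[0->1]=4 prod=5 -> inv=[9 10 2 6]
Step 4: demand=5,sold=5 ship[2->3]=2 ship[1->2]=2 ship[0->1]=4 prod=5 -> inv=[10 12 2 3]
Step 5: demand=5,sold=3 ship[2->3]=2 ship[1->2]=2 ship[0->1]=4 prod=5 -> inv=[11 14 2 2]
Step 6: demand=5,sold=2 ship[2->3]=2 ship[1->2]=2 ship[0->1]=4 prod=5 -> inv=[12 16 2 2]
Step 7: demand=5,sold=2 ship[2->3]=2 ship[1->2]=2 ship[0->1]=4 prod=5 -> inv=[13 18 2 2]
Step 8: demand=5,sold=2 ship[2->3]=2 ship[1->2]=2 ship[0->1]=4 prod=5 -> inv=[14 20 2 2]

14 20 2 2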